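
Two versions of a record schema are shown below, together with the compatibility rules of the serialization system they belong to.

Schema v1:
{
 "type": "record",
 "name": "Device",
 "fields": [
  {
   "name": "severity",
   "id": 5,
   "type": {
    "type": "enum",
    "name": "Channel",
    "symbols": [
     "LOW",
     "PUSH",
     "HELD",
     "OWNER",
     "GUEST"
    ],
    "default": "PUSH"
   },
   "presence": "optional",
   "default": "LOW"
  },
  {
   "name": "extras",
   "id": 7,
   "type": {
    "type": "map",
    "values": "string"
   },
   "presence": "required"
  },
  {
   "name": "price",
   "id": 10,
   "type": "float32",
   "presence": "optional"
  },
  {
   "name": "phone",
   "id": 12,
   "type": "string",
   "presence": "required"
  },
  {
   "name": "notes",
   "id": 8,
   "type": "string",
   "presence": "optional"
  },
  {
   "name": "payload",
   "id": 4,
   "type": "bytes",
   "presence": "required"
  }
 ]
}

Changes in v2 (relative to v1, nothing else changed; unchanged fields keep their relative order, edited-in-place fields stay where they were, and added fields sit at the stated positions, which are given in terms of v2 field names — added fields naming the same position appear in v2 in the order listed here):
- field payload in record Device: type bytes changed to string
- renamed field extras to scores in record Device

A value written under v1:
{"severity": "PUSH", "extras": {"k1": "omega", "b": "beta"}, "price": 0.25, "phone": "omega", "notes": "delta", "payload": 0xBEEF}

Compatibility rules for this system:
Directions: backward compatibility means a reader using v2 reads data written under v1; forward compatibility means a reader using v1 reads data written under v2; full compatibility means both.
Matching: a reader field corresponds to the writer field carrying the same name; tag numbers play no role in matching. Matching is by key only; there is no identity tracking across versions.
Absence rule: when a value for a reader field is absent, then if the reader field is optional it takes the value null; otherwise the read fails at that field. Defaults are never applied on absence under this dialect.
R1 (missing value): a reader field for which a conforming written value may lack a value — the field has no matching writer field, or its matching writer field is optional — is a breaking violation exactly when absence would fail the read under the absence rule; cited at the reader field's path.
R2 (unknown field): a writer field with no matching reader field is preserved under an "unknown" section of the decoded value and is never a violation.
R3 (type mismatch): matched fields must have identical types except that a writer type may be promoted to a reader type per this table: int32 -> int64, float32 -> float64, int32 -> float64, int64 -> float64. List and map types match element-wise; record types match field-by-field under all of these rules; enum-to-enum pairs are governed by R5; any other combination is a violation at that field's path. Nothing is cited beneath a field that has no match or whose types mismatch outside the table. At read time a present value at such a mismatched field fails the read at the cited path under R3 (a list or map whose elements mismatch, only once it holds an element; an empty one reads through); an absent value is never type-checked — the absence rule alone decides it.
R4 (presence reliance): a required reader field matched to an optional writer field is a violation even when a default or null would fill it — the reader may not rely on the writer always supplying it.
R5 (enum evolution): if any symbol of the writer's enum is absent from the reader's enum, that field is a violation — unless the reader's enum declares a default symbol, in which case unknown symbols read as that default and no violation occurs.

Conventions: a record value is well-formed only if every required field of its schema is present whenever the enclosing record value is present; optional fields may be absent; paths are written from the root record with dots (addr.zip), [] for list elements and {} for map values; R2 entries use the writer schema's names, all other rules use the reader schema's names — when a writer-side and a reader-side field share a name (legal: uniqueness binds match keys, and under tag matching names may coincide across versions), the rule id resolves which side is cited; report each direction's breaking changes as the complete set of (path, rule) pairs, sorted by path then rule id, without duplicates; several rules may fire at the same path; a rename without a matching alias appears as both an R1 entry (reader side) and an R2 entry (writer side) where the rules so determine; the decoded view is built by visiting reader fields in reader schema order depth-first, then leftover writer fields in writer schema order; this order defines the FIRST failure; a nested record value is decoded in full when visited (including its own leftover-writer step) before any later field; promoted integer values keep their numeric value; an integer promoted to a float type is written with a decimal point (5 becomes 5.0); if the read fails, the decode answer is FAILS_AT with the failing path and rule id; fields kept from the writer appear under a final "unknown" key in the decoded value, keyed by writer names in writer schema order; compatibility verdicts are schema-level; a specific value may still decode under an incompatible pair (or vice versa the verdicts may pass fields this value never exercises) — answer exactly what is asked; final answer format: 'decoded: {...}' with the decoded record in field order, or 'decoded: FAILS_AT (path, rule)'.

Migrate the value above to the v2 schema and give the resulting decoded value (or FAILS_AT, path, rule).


the writer's type comes first in each Device pair
decode (reader v2):
  severity := "PUSH"
  read fails at scores under R1 (no fill)
  => FAILS_AT (scores, R1)
the other Device changes do not affect what is asked:
  field payload in record Device: type bytes changed to string -> a verdict-level change on Device — the shown value reads the same

decoded: FAILS_AT (scores, R1)


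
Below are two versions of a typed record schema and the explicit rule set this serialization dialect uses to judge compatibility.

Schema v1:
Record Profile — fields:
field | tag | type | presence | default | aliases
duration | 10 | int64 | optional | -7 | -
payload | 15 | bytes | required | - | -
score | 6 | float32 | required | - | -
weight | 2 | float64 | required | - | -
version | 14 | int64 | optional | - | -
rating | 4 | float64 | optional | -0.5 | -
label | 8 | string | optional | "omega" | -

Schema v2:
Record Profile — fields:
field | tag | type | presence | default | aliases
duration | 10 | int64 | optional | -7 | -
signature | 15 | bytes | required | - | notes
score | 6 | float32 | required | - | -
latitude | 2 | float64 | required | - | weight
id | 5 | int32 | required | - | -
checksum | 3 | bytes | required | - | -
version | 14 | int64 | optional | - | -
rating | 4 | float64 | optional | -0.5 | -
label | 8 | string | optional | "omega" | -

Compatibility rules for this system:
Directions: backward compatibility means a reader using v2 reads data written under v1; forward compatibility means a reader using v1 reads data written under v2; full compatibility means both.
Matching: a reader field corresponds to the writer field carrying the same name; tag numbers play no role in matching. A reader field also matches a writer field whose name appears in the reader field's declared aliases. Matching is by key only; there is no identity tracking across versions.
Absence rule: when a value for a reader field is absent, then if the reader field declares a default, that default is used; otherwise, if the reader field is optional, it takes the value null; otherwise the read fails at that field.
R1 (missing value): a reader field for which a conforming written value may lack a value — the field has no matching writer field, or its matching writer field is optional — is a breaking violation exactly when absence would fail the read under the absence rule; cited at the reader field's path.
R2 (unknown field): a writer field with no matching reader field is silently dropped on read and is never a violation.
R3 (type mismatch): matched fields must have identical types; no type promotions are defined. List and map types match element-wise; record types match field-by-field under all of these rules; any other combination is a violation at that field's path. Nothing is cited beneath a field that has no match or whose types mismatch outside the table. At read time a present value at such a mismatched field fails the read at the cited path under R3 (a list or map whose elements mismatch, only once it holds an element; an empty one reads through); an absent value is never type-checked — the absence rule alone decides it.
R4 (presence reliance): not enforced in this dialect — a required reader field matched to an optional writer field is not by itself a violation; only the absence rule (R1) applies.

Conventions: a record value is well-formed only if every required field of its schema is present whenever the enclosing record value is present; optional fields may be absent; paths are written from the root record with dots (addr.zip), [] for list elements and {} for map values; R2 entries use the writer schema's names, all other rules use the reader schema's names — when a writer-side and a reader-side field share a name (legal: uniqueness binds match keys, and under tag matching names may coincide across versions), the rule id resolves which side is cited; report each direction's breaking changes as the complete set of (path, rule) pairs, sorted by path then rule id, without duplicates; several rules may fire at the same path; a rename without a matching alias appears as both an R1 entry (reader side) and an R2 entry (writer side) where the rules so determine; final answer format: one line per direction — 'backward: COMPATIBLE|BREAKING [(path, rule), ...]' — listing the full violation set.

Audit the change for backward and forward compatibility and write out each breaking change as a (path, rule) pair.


backward: BREAKING [(checksum, R1), (id, R1), (signature, R1)]; forward: BREAKING [(payload, R1), (weight, R1)]

arrows below run writer -> reader for Profile
backward analysis of Profile with v2 as reader and v1 as writer:
  int64 -> int64, writer optional: duration aligns to duration
  no writer field matches reader signature
  float32 -> float32, writer required: score aligns to score
  float64 -> float64, writer required: latitude aligns to weight
  no writer field matches reader id
  no writer field matches reader checksum
  int64 -> int64, writer optional: version aligns to version
  float64 -> float64, writer optional: rating aligns to rating
  string -> string, writer optional: label aligns to label
  writer payload: unknown to reader
  violation R1 at checksum
  violation R1 at id
  violation R1 at signature
  => backward: BREAKING (3)
forward analysis of Profile with v1 as reader and v2 as writer:
  int64 -> int64, writer optional: duration aligns to duration
  no writer field matches reader payload
  float32 -> float32, writer required: score aligns to score
  no writer field matches reader weight
  int64 -> int64, writer optional: version aligns to version
  float64 -> float64, writer optional: rating aligns to rating
  string -> string, writer optional: label aligns to label
  writer signature: unknown to reader
  writer latitude: unknown to reader
  writer id: unknown to reader
  writer checksum: unknown to reader
  violation R1 at payload
  violation R1 at weight
  => forward: BREAKING (2)


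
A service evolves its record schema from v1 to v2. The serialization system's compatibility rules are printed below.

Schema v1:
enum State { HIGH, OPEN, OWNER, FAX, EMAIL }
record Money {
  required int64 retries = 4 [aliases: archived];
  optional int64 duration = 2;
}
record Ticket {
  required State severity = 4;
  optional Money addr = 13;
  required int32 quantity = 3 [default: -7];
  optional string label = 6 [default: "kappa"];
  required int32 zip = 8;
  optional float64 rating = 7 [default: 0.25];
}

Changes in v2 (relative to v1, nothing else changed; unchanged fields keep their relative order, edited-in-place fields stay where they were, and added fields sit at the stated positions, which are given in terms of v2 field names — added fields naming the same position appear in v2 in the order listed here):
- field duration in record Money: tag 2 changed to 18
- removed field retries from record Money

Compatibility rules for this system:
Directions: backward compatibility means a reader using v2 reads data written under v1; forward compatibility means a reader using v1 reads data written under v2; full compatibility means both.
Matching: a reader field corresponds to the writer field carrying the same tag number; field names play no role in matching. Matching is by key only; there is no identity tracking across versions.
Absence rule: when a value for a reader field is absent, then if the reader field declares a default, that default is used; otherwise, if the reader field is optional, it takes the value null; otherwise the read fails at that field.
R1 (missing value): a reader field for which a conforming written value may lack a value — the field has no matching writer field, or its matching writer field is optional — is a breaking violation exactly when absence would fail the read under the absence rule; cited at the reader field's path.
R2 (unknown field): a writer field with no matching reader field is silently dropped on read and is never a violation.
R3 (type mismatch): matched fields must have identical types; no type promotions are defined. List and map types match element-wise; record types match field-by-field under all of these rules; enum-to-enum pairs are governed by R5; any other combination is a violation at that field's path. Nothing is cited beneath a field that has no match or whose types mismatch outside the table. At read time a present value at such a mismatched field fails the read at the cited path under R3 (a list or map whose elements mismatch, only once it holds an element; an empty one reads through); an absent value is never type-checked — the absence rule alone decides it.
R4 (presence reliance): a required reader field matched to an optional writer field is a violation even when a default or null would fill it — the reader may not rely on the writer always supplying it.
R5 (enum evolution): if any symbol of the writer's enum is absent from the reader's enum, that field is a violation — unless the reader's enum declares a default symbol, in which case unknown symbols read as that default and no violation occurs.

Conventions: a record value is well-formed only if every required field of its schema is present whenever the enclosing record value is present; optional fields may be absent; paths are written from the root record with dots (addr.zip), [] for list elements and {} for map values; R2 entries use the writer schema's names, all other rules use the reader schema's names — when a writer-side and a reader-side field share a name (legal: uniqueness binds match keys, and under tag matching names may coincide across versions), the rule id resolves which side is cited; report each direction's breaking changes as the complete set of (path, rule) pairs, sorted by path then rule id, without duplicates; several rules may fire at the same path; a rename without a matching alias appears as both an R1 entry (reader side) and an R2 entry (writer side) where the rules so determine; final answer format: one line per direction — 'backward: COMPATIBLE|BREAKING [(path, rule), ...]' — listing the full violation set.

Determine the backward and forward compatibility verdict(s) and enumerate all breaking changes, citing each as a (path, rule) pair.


backward: COMPATIBLE []; forward: BREAKING [(addr.retries, R1)]

the writer's type comes first in each Ticket pair
backward for Ticket (reader v2, writer v1):
  writer required, State -> State: reader severity maps from writer severity
  writer optional, Money -> Money: reader addr maps from writer addr
  writer required, int32 -> int32: reader quantity maps from writer quantity
  writer optional, string -> string: reader label maps from writer label
  writer required, int32 -> int32: reader zip maps from writer zip
  writer optional, float64 -> float64: reader rating maps from writer rating
  addr.duration: no writer-side match
  addr.retries (writer side), unknown to reader
  addr.duration (writer side), unknown to reader
  => backward verdict for Ticket: COMPATIBLE, no violations
forward for Ticket (reader v1, writer v2):
  writer required, State -> State: reader severity maps from writer severity
  writer optional, Money -> Money: reader addr maps from writer addr
  writer required, int32 -> int32: reader quantity maps from writer quantity
  writer optional, string -> string: reader label maps from writer label
  writer required, int32 -> int32: reader zip maps from writer zip
  writer optional, float64 -> float64: reader rating maps from writer rating
  addr.retries: no writer-side match
  addr.duration: no writer-side match
  addr.duration (writer side), unknown to reader
  breaking: (addr.retries, R1)
  forward on Ticket therefore BREAKING (1)


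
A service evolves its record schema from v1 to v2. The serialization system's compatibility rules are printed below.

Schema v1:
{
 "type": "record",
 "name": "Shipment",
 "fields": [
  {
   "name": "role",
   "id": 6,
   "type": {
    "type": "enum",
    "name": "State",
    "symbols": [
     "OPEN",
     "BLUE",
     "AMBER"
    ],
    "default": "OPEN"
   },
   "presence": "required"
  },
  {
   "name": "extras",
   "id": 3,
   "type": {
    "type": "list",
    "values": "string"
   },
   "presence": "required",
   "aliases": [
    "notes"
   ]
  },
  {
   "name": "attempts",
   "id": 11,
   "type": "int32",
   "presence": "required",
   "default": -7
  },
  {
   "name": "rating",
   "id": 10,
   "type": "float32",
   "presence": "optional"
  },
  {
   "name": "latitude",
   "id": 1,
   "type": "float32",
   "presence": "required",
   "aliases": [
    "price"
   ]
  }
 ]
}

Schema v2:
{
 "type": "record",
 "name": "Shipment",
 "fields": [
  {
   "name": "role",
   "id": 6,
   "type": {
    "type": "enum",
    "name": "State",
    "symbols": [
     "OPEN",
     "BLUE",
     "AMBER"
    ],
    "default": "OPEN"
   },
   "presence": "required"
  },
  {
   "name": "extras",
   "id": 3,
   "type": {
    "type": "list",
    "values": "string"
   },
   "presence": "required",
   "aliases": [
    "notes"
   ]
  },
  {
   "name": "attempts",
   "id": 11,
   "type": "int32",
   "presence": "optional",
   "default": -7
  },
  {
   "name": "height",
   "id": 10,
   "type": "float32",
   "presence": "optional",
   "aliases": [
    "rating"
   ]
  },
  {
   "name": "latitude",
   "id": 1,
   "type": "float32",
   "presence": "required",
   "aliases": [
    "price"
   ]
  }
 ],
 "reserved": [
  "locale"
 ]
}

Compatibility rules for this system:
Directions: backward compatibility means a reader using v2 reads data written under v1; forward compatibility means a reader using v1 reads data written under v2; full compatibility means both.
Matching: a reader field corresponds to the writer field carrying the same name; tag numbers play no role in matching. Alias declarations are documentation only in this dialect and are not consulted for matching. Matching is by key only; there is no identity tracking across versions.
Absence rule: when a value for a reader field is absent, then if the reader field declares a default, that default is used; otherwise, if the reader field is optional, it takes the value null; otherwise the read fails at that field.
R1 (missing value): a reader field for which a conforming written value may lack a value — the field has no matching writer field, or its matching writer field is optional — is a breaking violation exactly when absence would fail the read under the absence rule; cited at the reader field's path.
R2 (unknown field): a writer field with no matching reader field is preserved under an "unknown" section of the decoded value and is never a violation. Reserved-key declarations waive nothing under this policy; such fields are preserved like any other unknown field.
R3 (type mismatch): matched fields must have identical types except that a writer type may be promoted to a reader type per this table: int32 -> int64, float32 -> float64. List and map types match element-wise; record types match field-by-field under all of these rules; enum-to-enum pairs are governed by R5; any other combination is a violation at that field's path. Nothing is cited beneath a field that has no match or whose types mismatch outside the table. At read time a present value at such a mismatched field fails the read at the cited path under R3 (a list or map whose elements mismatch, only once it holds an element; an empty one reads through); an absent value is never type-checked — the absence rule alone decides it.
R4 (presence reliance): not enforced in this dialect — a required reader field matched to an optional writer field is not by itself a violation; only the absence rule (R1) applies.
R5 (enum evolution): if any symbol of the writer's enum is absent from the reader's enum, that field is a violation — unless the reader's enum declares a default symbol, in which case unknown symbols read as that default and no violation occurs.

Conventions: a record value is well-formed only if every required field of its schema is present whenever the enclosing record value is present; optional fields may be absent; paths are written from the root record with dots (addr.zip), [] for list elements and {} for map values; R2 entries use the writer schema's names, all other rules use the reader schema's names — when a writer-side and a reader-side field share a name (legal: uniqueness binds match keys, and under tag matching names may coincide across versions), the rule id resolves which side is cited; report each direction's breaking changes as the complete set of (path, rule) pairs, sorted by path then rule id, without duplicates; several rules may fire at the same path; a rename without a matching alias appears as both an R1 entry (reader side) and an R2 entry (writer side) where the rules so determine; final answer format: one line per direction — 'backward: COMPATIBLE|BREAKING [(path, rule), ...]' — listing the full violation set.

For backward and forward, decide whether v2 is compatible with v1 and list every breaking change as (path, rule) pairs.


arrows below run writer -> reader for Shipment
backward for Shipment (reader v2, writer v1):
  State -> State, writer required: role aligns to role
  list<string> -> list<string>, writer required: extras aligns to extras
  int32 -> int32, writer required: attempts aligns to attempts
  height: no writer match
  float32 -> float32, writer required: latitude aligns to latitude
  writer field rating has no reader counterpart
  => no violations; backward on Shipment: COMPATIBLE
forward for Shipment (reader v1, writer v2):
  State -> State, writer required: role aligns to role
  list<string> -> list<string>, writer required: extras aligns to extras
  int32 -> int32, writer optional: attempts aligns to attempts
  rating: no writer match
  float32 -> float32, writer required: latitude aligns to latitude
  writer field height has no reader counterpart
  => no violations; forward on Shipment: COMPATIBLE

backward: COMPATIBLE []; forward: COMPATIBLE []


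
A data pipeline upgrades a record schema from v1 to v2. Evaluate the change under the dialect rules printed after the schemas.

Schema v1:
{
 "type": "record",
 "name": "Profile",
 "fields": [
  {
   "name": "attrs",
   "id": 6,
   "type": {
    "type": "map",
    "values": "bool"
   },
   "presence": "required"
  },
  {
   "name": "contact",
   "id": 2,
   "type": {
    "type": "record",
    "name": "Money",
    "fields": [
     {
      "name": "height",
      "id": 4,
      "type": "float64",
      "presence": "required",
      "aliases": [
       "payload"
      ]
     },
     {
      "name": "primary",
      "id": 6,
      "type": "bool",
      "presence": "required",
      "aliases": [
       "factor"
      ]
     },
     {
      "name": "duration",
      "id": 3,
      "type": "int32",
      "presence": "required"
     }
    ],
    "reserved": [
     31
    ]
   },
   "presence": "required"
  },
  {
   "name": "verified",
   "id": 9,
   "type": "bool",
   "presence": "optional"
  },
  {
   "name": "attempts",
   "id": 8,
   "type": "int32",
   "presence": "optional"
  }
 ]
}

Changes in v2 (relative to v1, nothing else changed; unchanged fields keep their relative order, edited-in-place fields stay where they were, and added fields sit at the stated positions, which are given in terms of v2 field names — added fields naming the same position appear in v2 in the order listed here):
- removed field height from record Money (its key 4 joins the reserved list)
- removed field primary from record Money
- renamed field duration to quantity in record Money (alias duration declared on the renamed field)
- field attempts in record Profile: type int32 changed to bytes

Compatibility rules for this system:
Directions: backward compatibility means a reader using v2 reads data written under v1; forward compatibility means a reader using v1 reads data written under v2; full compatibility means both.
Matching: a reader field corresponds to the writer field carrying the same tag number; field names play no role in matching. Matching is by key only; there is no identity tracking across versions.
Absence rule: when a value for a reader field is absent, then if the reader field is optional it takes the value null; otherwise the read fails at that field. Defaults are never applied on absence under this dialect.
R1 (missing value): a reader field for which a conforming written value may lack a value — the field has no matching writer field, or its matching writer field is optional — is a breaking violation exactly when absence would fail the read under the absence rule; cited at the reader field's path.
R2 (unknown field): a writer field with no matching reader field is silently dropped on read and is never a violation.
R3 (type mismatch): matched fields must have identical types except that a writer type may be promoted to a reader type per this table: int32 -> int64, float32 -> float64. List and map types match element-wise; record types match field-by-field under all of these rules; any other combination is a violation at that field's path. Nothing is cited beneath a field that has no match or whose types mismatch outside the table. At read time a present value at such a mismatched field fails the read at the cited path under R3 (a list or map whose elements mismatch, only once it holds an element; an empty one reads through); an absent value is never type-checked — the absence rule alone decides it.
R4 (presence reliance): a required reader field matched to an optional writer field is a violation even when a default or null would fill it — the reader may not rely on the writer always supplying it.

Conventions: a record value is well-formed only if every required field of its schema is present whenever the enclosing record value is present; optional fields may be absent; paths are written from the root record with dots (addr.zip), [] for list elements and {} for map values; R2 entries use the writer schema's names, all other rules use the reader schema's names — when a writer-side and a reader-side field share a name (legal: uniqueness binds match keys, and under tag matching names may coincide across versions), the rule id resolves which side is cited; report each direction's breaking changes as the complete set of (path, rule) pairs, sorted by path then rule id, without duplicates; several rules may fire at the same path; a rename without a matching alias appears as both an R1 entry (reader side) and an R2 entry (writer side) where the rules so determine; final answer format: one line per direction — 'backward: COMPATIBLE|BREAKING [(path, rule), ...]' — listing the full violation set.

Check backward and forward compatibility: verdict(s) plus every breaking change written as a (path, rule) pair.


backward: BREAKING [(attempts, R3)]; forward: BREAKING [(attempts, R3), (contact.height, R1), (contact.primary, R1)]

in Profile below, arrows point writer -> reader
backward analysis of Profile with v2 as reader and v1 as writer:
  map<string, bool> -> map<string, bool>, writer required: attrs aligns to attrs
  Money -> Money, writer required: contact aligns to contact
  bool -> bool, writer optional: verified aligns to verified
  int32 -> bytes, writer optional: attempts aligns to attempts
  int32 -> int32, writer required: contact.quantity aligns to contact.duration
  writer contact.height: unknown to reader
  writer contact.primary: unknown to reader
  violation R3 at attempts
  => backward: BREAKING (1)
forward analysis of Profile with v1 as reader and v2 as writer:
  map<string, bool> -> map<string, bool>, writer required: attrs aligns to attrs
  Money -> Money, writer required: contact aligns to contact
  bool -> bool, writer optional: verified aligns to verified
  bytes -> int32, writer optional: attempts aligns to attempts
  no writer field matches reader contact.height
  no writer field matches reader contact.primary
  int32 -> int32, writer required: contact.duration aligns to contact.quantity
  violation R3 at attempts
  violation R1 at contact.height
  violation R1 at contact.primary
  => forward: BREAKING (3)


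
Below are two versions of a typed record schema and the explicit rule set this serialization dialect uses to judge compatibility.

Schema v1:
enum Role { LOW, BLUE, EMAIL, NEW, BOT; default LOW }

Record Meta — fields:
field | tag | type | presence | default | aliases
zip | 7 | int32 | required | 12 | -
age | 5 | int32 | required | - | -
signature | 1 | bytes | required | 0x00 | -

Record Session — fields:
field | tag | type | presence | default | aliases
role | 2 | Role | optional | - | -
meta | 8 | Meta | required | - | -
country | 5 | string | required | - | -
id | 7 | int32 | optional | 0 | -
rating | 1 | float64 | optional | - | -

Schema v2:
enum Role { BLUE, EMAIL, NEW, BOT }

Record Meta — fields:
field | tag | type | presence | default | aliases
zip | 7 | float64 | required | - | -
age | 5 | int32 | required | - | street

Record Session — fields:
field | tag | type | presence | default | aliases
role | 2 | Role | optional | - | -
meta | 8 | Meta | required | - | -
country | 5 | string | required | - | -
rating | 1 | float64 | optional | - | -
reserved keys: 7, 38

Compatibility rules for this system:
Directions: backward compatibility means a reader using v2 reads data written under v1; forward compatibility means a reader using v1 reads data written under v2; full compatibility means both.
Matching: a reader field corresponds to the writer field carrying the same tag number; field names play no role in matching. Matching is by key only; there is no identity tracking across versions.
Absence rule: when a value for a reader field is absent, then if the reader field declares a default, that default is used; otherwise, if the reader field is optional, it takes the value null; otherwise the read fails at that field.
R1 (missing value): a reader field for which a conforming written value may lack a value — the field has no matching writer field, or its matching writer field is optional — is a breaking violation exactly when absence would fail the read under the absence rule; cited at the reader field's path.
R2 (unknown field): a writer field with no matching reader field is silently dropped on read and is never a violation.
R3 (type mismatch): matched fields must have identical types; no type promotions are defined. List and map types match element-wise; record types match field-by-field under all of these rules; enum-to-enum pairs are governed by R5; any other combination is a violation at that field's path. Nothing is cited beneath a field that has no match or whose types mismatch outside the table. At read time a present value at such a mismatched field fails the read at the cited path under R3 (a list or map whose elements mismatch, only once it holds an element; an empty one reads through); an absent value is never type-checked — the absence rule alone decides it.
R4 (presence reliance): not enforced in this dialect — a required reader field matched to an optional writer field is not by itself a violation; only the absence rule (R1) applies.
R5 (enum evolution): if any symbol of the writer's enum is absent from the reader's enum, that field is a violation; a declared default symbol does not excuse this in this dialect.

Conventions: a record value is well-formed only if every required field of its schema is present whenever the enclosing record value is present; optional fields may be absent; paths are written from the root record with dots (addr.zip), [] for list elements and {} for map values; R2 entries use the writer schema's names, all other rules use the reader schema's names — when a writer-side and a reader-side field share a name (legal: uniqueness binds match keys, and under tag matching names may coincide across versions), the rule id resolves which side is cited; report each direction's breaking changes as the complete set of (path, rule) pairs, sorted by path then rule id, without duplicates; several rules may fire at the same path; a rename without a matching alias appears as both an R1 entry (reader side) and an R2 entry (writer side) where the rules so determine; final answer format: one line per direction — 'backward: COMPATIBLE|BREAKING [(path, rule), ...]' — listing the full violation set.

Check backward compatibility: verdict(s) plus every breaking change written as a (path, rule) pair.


the writer's type comes first in each Session pair
checking backward for Session: reader v2 against writer v1:
  Role -> Role, writer optional: role aligns to role
  Meta -> Meta, writer required: meta aligns to meta
  string -> string, writer required: country aligns to country
  float64 -> float64, writer optional: rating aligns to rating
  writer id: unknown to reader
  int32 -> float64, writer required: meta.zip aligns to meta.zip
  int32 -> int32, writer required: meta.age aligns to meta.age
  writer meta.signature: unknown to reader
  R3 fires at meta.zip
  R5 fires at role
  => backward: BREAKING (2)
ruling out the remaining Session differences:
  removed field id from record Session (its key 7 joins the reserved list) -> fires no rule on Session, leaving the asked answer as it is
  removed field signature from record Meta -> fires no rule on Session, leaving the asked answer as it is

backward: BREAKING [(meta.zip, R3), (role, R5)]


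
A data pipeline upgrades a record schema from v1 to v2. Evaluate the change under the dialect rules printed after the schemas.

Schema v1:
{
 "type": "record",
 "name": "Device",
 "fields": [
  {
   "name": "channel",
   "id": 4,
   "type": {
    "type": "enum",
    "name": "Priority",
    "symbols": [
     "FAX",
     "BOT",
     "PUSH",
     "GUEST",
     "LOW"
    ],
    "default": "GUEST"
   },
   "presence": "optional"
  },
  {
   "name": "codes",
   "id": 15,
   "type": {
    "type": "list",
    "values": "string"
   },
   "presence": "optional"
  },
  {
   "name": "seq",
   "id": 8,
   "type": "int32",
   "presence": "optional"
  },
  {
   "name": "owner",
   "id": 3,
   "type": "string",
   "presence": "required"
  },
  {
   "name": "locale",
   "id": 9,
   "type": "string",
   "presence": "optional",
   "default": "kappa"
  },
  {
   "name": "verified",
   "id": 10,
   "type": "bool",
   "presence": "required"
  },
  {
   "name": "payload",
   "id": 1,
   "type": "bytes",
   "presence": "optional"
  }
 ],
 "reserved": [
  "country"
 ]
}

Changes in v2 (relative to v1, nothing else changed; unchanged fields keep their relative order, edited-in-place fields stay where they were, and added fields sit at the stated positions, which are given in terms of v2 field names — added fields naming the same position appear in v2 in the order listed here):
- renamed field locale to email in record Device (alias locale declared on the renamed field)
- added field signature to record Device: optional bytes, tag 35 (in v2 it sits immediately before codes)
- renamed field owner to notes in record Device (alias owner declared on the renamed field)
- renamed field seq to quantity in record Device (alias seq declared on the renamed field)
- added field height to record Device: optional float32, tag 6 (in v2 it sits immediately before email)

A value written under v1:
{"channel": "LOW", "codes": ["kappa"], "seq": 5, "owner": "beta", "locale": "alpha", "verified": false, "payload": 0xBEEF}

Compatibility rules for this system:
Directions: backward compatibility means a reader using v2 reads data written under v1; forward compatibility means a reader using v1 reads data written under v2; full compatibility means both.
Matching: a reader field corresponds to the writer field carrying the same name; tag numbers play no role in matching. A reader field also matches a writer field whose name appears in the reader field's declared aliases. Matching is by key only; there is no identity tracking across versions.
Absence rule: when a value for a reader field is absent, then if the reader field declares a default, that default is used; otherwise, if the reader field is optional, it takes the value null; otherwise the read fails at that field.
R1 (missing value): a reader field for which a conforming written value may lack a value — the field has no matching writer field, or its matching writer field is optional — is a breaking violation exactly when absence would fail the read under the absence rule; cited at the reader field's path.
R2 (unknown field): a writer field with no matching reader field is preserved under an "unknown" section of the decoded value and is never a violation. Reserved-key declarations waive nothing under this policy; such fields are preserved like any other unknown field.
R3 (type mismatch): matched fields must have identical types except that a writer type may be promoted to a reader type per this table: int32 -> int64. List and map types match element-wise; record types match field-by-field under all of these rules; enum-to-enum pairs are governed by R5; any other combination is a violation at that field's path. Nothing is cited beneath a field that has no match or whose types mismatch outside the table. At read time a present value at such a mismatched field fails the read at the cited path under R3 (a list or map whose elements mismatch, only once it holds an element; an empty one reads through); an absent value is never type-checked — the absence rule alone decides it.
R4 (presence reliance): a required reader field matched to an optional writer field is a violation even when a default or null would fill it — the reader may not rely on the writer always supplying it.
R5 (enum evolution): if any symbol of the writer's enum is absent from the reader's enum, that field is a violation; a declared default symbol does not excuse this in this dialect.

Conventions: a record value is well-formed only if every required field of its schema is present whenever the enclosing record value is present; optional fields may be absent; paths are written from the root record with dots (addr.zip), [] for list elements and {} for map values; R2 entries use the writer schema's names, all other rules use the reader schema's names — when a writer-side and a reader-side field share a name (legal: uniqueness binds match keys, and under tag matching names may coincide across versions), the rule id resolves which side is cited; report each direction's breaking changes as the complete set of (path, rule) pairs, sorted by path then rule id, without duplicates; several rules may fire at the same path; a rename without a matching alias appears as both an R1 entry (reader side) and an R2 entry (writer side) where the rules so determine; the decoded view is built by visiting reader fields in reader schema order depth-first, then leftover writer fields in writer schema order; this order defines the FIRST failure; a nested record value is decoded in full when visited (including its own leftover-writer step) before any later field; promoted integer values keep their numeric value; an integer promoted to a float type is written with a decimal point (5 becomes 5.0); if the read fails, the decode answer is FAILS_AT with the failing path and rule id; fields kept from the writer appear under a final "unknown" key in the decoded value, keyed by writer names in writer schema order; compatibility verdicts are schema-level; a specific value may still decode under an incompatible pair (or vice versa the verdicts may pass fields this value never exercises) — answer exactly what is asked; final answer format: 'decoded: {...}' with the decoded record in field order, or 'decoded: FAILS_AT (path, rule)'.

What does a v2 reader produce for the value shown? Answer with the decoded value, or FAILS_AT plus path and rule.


decoded: {"channel": "LOW", "signature": null, "codes": ["kappa"], "quantity": 5, "notes": "beta", "height": null, "email": "alpha", "verified": false, "payload": 0xBEEF}

arrows below run writer -> reader for Device
decoding the Device value with the v2 reader:
  channel := "LOW"
  signature := null (not supplied -> null)
  codes := ["kappa"]
  quantity := 5 (from writer seq)
  notes := "beta" (from writer owner)
  height := null (not supplied -> null)
  email := "alpha" (from writer locale)
  verified := false
  payload := 0xBEEF
  => decoded: {"channel": "LOW", "signature": null, "codes": ["kappa"], "quantity": 5, "notes": "beta", "height": null, "email": "alpha", "verified": false, "payload": 0xBEEF}
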